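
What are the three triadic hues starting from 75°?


Triadic: equally spaced at 120° intervals
H1 = 75°
H2 = (75 + 120) mod 360 = 195°
H3 = (75 + 240) mod 360 = 315°
Triadic = 75°, 195°, 315°


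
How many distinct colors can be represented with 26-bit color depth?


Colors = 2^bits = 2^26
= 67,108,864 colors


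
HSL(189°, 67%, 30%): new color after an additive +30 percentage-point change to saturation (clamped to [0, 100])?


Original S = 67%
Adjustment = +30 percentage points
New S = 67 + (30) = 97
Clamp to [0, 100] → 97
= HSL(189°, 97%, 30%)


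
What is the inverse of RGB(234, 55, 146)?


Invert: (255-R, 255-G, 255-B)
R: 255-234 = 21
G: 255-55 = 200
B: 255-146 = 109
= RGB(21, 200, 109)


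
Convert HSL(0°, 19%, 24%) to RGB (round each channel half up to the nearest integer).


H=0°, S=0.19, L=0.24
C = (1-|2L-1|)×S = (1-|-0.52|)×0.19 = 0.0912
H' = H/60 = 0/60 ≈ 0.0000; X = C×(1-|H' mod 2 - 1|) = 0.0
m = L - C/2 = 0.24 - 0.0456 = 0.1944
Sector ⌊H'⌋ = 0 → (R',G',B') = (0.0912, 0.0, 0.0)
RGB = ((R'+m)×255, (G'+m)×255, (B'+m)×255) = (72.828, 49.572, 49.572)
Round half up → RGB(73, 50, 50)


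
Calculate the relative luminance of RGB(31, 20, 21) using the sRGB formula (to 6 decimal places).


Linearize each channel (sRGB transfer function): c = v/255; c_lin = c/12.92 if c ≤ 0.04045, else ((c+0.055)/1.055)^2.4
  R: 31/255 ≈ 0.121569 > 0.04045 → ((0.121569+0.055)/1.055)^2.4 ≈ 0.013702
  G: 20/255 ≈ 0.078431 > 0.04045 → ((0.078431+0.055)/1.055)^2.4 ≈ 0.006995
  B: 21/255 ≈ 0.082353 > 0.04045 → ((0.082353+0.055)/1.055)^2.4 ≈ 0.007499
R_lin = 0.013702, G_lin = 0.006995, B_lin = 0.007499
L = 0.2126×R + 0.7152×G + 0.0722×B
L = 0.2126×0.013702 + 0.7152×0.006995 + 0.0722×0.007499
L ≈ 0.008458


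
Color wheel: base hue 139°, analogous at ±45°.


Base hue: 139°
Left analog: (139 - 45) mod 360 = 94°
Right analog: (139 + 45) mod 360 = 184°
Analogous hues = 94° and 184°


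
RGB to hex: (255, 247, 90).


R = 255 → FF (hex)
G = 247 → F7 (hex)
B = 90 → 5A (hex)
Hex = #FFF75A


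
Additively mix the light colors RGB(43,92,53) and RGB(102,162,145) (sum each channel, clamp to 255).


Additive: each channel = min(255, C₁+C₂)
R: 43+102 = 145 → 145
G: 92+162 = 254 → 254
B: 53+145 = 198 → 198
= RGB(145, 254, 198)


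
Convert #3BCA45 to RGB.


3B → 59 (R)
CA → 202 (G)
45 → 69 (B)
= RGB(59, 202, 69)


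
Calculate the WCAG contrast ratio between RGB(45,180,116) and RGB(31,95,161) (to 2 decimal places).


Linearize each sRGB channel c=v/255: c/12.92 if c ≤ 0.04045 else ((c+0.055)/1.055)^2.4
L = 0.2126×R_lin + 0.7152×G_lin + 0.0722×B_lin
Color 1 (45,180,116):
  R=45: 45/255≈0.1765 > 0.04045 → ((0.1765+0.055)/1.055)^2.4 ≈ 0.02624
  G=180: 180/255≈0.7059 > 0.04045 → ((0.7059+0.055)/1.055)^2.4 ≈ 0.45641
  B=116: 116/255≈0.4549 > 0.04045 → ((0.4549+0.055)/1.055)^2.4 ≈ 0.17465
  L1 = 0.2126×0.02624 + 0.7152×0.45641 + 0.0722×0.17465 ≈ 0.34461
Color 2 (31,95,161):
  R=31: 31/255≈0.1216 > 0.04045 → ((0.1216+0.055)/1.055)^2.4 ≈ 0.01370
  G=95: 95/255≈0.3725 > 0.04045 → ((0.3725+0.055)/1.055)^2.4 ≈ 0.11444
  B=161: 161/255≈0.6314 > 0.04045 → ((0.6314+0.055)/1.055)^2.4 ≈ 0.35640
  L2 = 0.2126×0.01370 + 0.7152×0.11444 + 0.0722×0.35640 ≈ 0.11049
Lighter = 0.34461, Darker = 0.11049
Ratio = (L_lighter + 0.05) / (L_darker + 0.05)
Ratio = (0.34461 + 0.05) / (0.11049 + 0.05) = 0.39461 / 0.16049 ≈ 2.4588
Ratio ≈ 2.46:1


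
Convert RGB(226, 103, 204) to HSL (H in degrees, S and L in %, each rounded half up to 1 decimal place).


Normalize: R'=226/255≈0.8863, G'=103/255≈0.4039, B'=204/255≈0.8000
Max=226/255, Min=103/255, Δ=Max-Min=123/255
L = (Max+Min)/2 = (226+103)/510 = 329/510 = 0.64509… → L = 64.5%
L > 0.5 → S = Δ/(2-Max-Min) = 123/(510-226-103) = 123/181 = 0.67955… → S = 68.0%
(the 1/255 factors cancel in S and H, so raw channel differences can be used)
Max is R' → H = 60 × (((G-B)/Δ) mod 6) = 60 × (((103-204)/123) mod 6)
  (-101)/123 = -0.8211…; negative, so add 6 → 5.1788…
  H = 60 × 5.1788… = 310.731…° → H = 310.7°
= HSL(310.7°, 68.0%, 64.5%)


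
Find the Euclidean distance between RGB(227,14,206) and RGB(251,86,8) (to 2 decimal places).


d = √[(R₁-R₂)² + (G₁-G₂)² + (B₁-B₂)²]
d = √[(227-251)² + (14-86)² + (206-8)²]
d = √[576 + 5184 + 39204]
d = √44964
d ≈ 212.05


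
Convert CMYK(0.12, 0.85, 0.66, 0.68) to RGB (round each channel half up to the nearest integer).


R = 255 × (1-C) × (1-K) = 255 × 0.88 × 0.32 = 71.808 → 72
G = 255 × (1-M) × (1-K) = 255 × 0.15 × 0.32 = 12.24 → 12
B = 255 × (1-Y) × (1-K) = 255 × 0.34 × 0.32 = 27.744 → 28
= RGB(72, 12, 28)


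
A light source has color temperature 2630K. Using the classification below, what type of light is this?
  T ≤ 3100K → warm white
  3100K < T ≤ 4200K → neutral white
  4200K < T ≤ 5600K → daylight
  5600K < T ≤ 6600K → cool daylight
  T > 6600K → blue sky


Temperature: 2630K
2630K ≤ 3100K → warm white
Classification: warm white


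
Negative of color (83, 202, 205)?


Invert: (255-R, 255-G, 255-B)
R: 255-83 = 172
G: 255-202 = 53
B: 255-205 = 50
= RGB(172, 53, 50)


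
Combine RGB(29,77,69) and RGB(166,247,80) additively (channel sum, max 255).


Additive: each channel = min(255, C₁+C₂)
R: 29+166 = 195 → 195
G: 77+247 = 324 → 255
B: 69+80 = 149 → 149
= RGB(195, 255, 149)


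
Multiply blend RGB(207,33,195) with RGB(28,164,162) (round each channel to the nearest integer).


Multiply: C = A×B/255, rounded to nearest integer
R: 207×28/255 = 5796/255 ≈ 22.729 → 23
G: 33×164/255 = 5412/255 ≈ 21.224 → 21
B: 195×162/255 = 31590/255 ≈ 123.882 → 124
= RGB(23, 21, 124)


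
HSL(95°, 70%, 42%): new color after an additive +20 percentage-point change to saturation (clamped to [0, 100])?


Original S = 70%
Adjustment = +20 percentage points
New S = 70 + (20) = 90
Clamp to [0, 100] → 90
= HSL(95°, 90%, 42%)


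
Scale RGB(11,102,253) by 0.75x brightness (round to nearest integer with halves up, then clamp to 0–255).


Multiply each channel by 0.75, round half up, clamp to [0, 255]
R: 11×0.75 = 8.25 → round → 8
G: 102×0.75 = 76.5 → round → 77
B: 253×0.75 = 189.75 → round → 190
= RGB(8, 77, 190)


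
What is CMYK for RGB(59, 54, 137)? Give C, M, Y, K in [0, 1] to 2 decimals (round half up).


R'=59/255≈0.2314, G'=54/255≈0.2118, B'=137/255≈0.5373
K = 1 - max(R',G',B') = 1 - 137/255 = 118/255 = 0.46274… → 0.46
(1-R'-K)/(1-K) simplifies to (max-R)/max with max = 137:
C = (137-59)/137 = 78/137 = 0.56934… → 0.57
M = (137-54)/137 = 83/137 = 0.60583… → 0.61
Y = (137-137)/137 = 0/137 = 0 → 0.00
= CMYK(0.57, 0.61, 0.00, 0.46)


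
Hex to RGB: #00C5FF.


00 → 0 (R)
C5 → 197 (G)
FF → 255 (B)
= RGB(0, 197, 255)


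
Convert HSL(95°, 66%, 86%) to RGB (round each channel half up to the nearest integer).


H=95°, S=0.66, L=0.86
C = (1-|2L-1|)×S = (1-|0.72|)×0.66 = 0.1848
H' = H/60 = 95/60 ≈ 1.5833; X = C×(1-|H' mod 2 - 1|) = 0.077
m = L - C/2 = 0.86 - 0.0924 = 0.7676
Sector ⌊H'⌋ = 1 → (R',G',B') = (0.077, 0.1848, 0.0)
RGB = ((R'+m)×255, (G'+m)×255, (B'+m)×255) = (215.373, 242.862, 195.738)
Round half up → RGB(215, 243, 196)


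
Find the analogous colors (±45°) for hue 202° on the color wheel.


Base hue: 202°
Left analog: (202 - 45) mod 360 = 157°
Right analog: (202 + 45) mod 360 = 247°
Analogous hues = 157° and 247°


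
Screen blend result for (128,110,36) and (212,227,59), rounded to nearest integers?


Screen: C = 255 - (255-A)×(255-B)/255, rounded to nearest integer
R: 255 - (255-128)×(255-212)/255 = 255 - 5461/255 ≈ 255 - 21.416 = 233.584 → 234
G: 255 - (255-110)×(255-227)/255 = 255 - 4060/255 ≈ 255 - 15.922 = 239.078 → 239
B: 255 - (255-36)×(255-59)/255 = 255 - 42924/255 ≈ 255 - 168.329 = 86.671 → 87
= RGB(234, 239, 87)


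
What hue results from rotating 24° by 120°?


New hue = (H + rotation) mod 360
New hue = (24 + 120) mod 360
= 144 mod 360
= 144°


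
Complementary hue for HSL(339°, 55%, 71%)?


Complement = opposite side of color wheel = hue + 180°
H' = (339 + 180) mod 360 = 159°
S and L unchanged.
= HSL(159°, 55%, 71%)


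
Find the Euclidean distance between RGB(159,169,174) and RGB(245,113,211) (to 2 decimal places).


d = √[(R₁-R₂)² + (G₁-G₂)² + (B₁-B₂)²]
d = √[(159-245)² + (169-113)² + (174-211)²]
d = √[7396 + 3136 + 1369]
d = √11901
d ≈ 109.09


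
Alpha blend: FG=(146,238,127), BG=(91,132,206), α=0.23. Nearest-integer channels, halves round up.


C = α×F + (1-α)×B, with 1-α = 0.77
R: 0.23×146 + 0.77×91 = 33.58 + 70.07 = 103.65 → 104
G: 0.23×238 + 0.77×132 = 54.74 + 101.64 = 156.38 → 156
B: 0.23×127 + 0.77×206 = 29.21 + 158.62 = 187.83 → 188
= RGB(104, 156, 188)


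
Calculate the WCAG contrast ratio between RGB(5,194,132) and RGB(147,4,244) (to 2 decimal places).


Linearize each sRGB channel c=v/255: c/12.92 if c ≤ 0.04045 else ((c+0.055)/1.055)^2.4
L = 0.2126×R_lin + 0.7152×G_lin + 0.0722×B_lin
Color 1 (5,194,132):
  R=5: 5/255≈0.0196 ≤ 0.04045 → 0.0196/12.92 ≈ 0.00152
  G=194: 194/255≈0.7608 > 0.04045 → ((0.7608+0.055)/1.055)^2.4 ≈ 0.53948
  B=132: 132/255≈0.5176 > 0.04045 → ((0.5176+0.055)/1.055)^2.4 ≈ 0.23074
  L1 = 0.2126×0.00152 + 0.7152×0.53948 + 0.0722×0.23074 ≈ 0.40282
Color 2 (147,4,244):
  R=147: 147/255≈0.5765 > 0.04045 → ((0.5765+0.055)/1.055)^2.4 ≈ 0.29177
  G=4: 4/255≈0.0157 ≤ 0.04045 → 0.0157/12.92 ≈ 0.00121
  B=244: 244/255≈0.9569 > 0.04045 → ((0.9569+0.055)/1.055)^2.4 ≈ 0.90466
  L2 = 0.2126×0.29177 + 0.7152×0.00121 + 0.0722×0.90466 ≈ 0.12822
Lighter = 0.40282, Darker = 0.12822
Ratio = (L_lighter + 0.05) / (L_darker + 0.05)
Ratio = (0.40282 + 0.05) / (0.12822 + 0.05) = 0.45282 / 0.17822 ≈ 2.5408
Ratio ≈ 2.54:1


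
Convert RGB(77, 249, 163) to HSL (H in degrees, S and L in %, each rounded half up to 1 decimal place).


Normalize: R'=77/255≈0.3020, G'=249/255≈0.9765, B'=163/255≈0.6392
Max=249/255, Min=77/255, Δ=Max-Min=172/255
L = (Max+Min)/2 = (249+77)/510 = 326/510 = 0.63921… → L = 63.9%
L > 0.5 → S = Δ/(2-Max-Min) = 172/(510-249-77) = 172/184 = 0.93478… → S = 93.5%
(the 1/255 factors cancel in S and H, so raw channel differences can be used)
Max is G' → H = 60 × ((B-R)/Δ + 2) = 60 × ((163-77)/172 + 2)
  86/172 + 2 = 0.5 + 2 = 2.5
  H = 60 × 2.5 = 150° → H = 150.0°
= HSL(150.0°, 93.5%, 63.9%)


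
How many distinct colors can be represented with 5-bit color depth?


Colors = 2^bits = 2^5
= 32 colors


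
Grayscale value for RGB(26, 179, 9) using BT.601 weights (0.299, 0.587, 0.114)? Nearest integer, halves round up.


Gray = 0.299×R + 0.587×G + 0.114×B
Gray = 0.299×26 + 0.587×179 + 0.114×9
Gray = 7.774 + 105.073 + 1.026
Gray = 113.873 → round half up → 114
Gray = 114


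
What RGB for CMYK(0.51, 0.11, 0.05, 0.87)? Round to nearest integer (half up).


R = 255 × (1-C) × (1-K) = 255 × 0.49 × 0.13 = 16.2435 → 16
G = 255 × (1-M) × (1-K) = 255 × 0.89 × 0.13 = 29.5035 → 30
B = 255 × (1-Y) × (1-K) = 255 × 0.95 × 0.13 = 31.4925 → 31
= RGB(16, 30, 31)


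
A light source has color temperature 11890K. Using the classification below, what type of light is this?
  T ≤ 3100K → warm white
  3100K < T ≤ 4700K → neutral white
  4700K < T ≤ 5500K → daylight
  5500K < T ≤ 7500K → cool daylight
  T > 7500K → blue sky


Temperature: 11890K
11890K > 7500K → blue sky
Classification: blue sky


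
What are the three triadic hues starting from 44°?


Triadic: equally spaced at 120° intervals
H1 = 44°
H2 = (44 + 120) mod 360 = 164°
H3 = (44 + 240) mod 360 = 284°
Triadic = 44°, 164°, 284°


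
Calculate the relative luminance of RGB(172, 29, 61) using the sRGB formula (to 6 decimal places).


Linearize each channel (sRGB transfer function): c = v/255; c_lin = c/12.92 if c ≤ 0.04045, else ((c+0.055)/1.055)^2.4
  R: 172/255 ≈ 0.674510 > 0.04045 → ((0.674510+0.055)/1.055)^2.4 ≈ 0.412543
  G: 29/255 ≈ 0.113725 > 0.04045 → ((0.113725+0.055)/1.055)^2.4 ≈ 0.012286
  B: 61/255 ≈ 0.239216 > 0.04045 → ((0.239216+0.055)/1.055)^2.4 ≈ 0.046665
R_lin = 0.412543, G_lin = 0.012286, B_lin = 0.046665
L = 0.2126×R + 0.7152×G + 0.0722×B
L = 0.2126×0.412543 + 0.7152×0.012286 + 0.0722×0.046665
L ≈ 0.099863


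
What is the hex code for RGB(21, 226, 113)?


R = 21 → 15 (hex)
G = 226 → E2 (hex)
B = 113 → 71 (hex)
Hex = #15E271


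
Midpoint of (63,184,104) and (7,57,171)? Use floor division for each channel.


Midpoint: each channel = ⌊(C₁+C₂)/2⌋
R: ⌊(63+7)/2⌋ = 35
G: ⌊(184+57)/2⌋ = 120
B: ⌊(104+171)/2⌋ = 137
= RGB(35, 120, 137)


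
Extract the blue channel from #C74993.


Color: #C74993
R = C7 = 199
G = 49 = 73
B = 93 = 147
Blue = 147


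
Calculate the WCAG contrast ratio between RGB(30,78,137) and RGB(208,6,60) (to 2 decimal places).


Linearize each sRGB channel c=v/255: c/12.92 if c ≤ 0.04045 else ((c+0.055)/1.055)^2.4
L = 0.2126×R_lin + 0.7152×G_lin + 0.0722×B_lin
Color 1 (30,78,137):
  R=30: 30/255≈0.1176 > 0.04045 → ((0.1176+0.055)/1.055)^2.4 ≈ 0.01298
  G=78: 78/255≈0.3059 > 0.04045 → ((0.3059+0.055)/1.055)^2.4 ≈ 0.07619
  B=137: 137/255≈0.5373 > 0.04045 → ((0.5373+0.055)/1.055)^2.4 ≈ 0.25016
  L1 = 0.2126×0.01298 + 0.7152×0.07619 + 0.0722×0.25016 ≈ 0.07531
Color 2 (208,6,60):
  R=208: 208/255≈0.8157 > 0.04045 → ((0.8157+0.055)/1.055)^2.4 ≈ 0.63076
  G=6: 6/255≈0.0235 ≤ 0.04045 → 0.0235/12.92 ≈ 0.00182
  B=60: 60/255≈0.2353 > 0.04045 → ((0.2353+0.055)/1.055)^2.4 ≈ 0.04519
  L2 = 0.2126×0.63076 + 0.7152×0.00182 + 0.0722×0.04519 ≈ 0.13866
Lighter = 0.13866, Darker = 0.07531
Ratio = (L_lighter + 0.05) / (L_darker + 0.05)
Ratio = (0.13866 + 0.05) / (0.07531 + 0.05) = 0.18866 / 0.12531 ≈ 1.5056
Ratio ≈ 1.51:1


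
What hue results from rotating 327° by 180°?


New hue = (H + rotation) mod 360
New hue = (327 + 180) mod 360
= 507 mod 360
= 147°


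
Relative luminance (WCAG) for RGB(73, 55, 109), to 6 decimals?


Linearize each channel (sRGB transfer function): c = v/255; c_lin = c/12.92 if c ≤ 0.04045, else ((c+0.055)/1.055)^2.4
  R: 73/255 ≈ 0.286275 > 0.04045 → ((0.286275+0.055)/1.055)^2.4 ≈ 0.066626
  G: 55/255 ≈ 0.215686 > 0.04045 → ((0.215686+0.055)/1.055)^2.4 ≈ 0.038204
  B: 109/255 ≈ 0.427451 > 0.04045 → ((0.427451+0.055)/1.055)^2.4 ≈ 0.152926
R_lin = 0.066626, G_lin = 0.038204, B_lin = 0.152926
L = 0.2126×R + 0.7152×G + 0.0722×B
L = 0.2126×0.066626 + 0.7152×0.038204 + 0.0722×0.152926
L ≈ 0.052530


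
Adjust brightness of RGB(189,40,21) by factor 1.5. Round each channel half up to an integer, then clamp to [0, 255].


Multiply each channel by 1.5, round half up, clamp to [0, 255]
R: 189×1.5 = 283.5 → round → 284 → clamp → 255
G: 40×1.5 = 60
B: 21×1.5 = 31.5 → round → 32
= RGB(255, 60, 32)


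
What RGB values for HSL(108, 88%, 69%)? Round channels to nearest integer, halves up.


H=108°, S=0.88, L=0.69
C = (1-|2L-1|)×S = (1-|0.38|)×0.88 = 0.5456
H' = H/60 = 108/60 ≈ 1.8000; X = C×(1-|H' mod 2 - 1|) = 0.10912
m = L - C/2 = 0.69 - 0.2728 = 0.4172
Sector ⌊H'⌋ = 1 → (R',G',B') = (0.10912, 0.5456, 0.0)
RGB = ((R'+m)×255, (G'+m)×255, (B'+m)×255) = (134.2116, 245.514, 106.386)
Round half up → RGB(134, 246, 106)


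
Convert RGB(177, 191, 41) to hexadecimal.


R = 177 → B1 (hex)
G = 191 → BF (hex)
B = 41 → 29 (hex)
Hex = #B1BF29


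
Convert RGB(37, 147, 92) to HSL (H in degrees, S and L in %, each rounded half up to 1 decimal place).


Normalize: R'=37/255≈0.1451, G'=147/255≈0.5765, B'=92/255≈0.3608
Max=147/255, Min=37/255, Δ=Max-Min=110/255
L = (Max+Min)/2 = (147+37)/510 = 184/510 = 0.36078… → L = 36.1%
L ≤ 0.5 → S = Δ/(Max+Min) = 110/(147+37) = 110/184 = 0.59782… → S = 59.8%
(the 1/255 factors cancel in S and H, so raw channel differences can be used)
Max is G' → H = 60 × ((B-R)/Δ + 2) = 60 × ((92-37)/110 + 2)
  55/110 + 2 = 0.5 + 2 = 2.5
  H = 60 × 2.5 = 150° → H = 150.0°
= HSL(150.0°, 59.8%, 36.1%)


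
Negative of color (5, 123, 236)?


Invert: (255-R, 255-G, 255-B)
R: 255-5 = 250
G: 255-123 = 132
B: 255-236 = 19
= RGB(250, 132, 19)


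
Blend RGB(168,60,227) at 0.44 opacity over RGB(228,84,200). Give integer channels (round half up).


C = α×F + (1-α)×B, with 1-α = 0.56
R: 0.44×168 + 0.56×228 = 73.92 + 127.68 = 201.60 → 202
G: 0.44×60 + 0.56×84 = 26.40 + 47.04 = 73.44 → 73
B: 0.44×227 + 0.56×200 = 99.88 + 112.00 = 211.88 → 212
= RGB(202, 73, 212)


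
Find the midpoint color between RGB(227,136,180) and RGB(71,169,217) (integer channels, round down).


Midpoint: each channel = ⌊(C₁+C₂)/2⌋
R: ⌊(227+71)/2⌋ = 149
G: ⌊(136+169)/2⌋ = 152
B: ⌊(180+217)/2⌋ = 198
= RGB(149, 152, 198)


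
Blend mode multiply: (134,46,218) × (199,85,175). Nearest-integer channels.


Multiply: C = A×B/255, rounded to nearest integer
R: 134×199/255 = 26666/255 ≈ 104.573 → 105
G: 46×85/255 = 3910/255 ≈ 15.333 → 15
B: 218×175/255 = 38150/255 ≈ 149.608 → 150
= RGB(105, 15, 150)


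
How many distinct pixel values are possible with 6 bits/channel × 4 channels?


Total bits = 6 bits/channel × 4 channels = 24 bits
Distinct pixel values = 2^24
= 16,777,216 pixel values


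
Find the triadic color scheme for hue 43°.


Triadic: equally spaced at 120° intervals
H1 = 43°
H2 = (43 + 120) mod 360 = 163°
H3 = (43 + 240) mod 360 = 283°
Triadic = 43°, 163°, 283°


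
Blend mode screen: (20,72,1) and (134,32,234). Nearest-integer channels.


Screen: C = 255 - (255-A)×(255-B)/255, rounded to nearest integer
R: 255 - (255-20)×(255-134)/255 = 255 - 28435/255 ≈ 255 - 111.510 = 143.490 → 143
G: 255 - (255-72)×(255-32)/255 = 255 - 40809/255 ≈ 255 - 160.035 = 94.965 → 95
B: 255 - (255-1)×(255-234)/255 = 255 - 5334/255 ≈ 255 - 20.918 = 234.082 → 234
= RGB(143, 95, 234)


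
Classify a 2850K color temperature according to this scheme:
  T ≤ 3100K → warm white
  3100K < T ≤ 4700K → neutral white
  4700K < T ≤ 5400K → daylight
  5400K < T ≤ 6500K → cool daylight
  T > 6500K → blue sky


Temperature: 2850K
2850K ≤ 3100K → warm white
Classification: warm white


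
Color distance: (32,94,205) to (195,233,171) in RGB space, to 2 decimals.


d = √[(R₁-R₂)² + (G₁-G₂)² + (B₁-B₂)²]
d = √[(32-195)² + (94-233)² + (205-171)²]
d = √[26569 + 19321 + 1156]
d = √47046
d ≈ 216.90


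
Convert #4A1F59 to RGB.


4A → 74 (R)
1F → 31 (G)
59 → 89 (B)
= RGB(74, 31, 89)


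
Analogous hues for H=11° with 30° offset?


Base hue: 11°
Left analog: (11 - 30) mod 360 = 341°
Right analog: (11 + 30) mod 360 = 41°
Analogous hues = 341° and 41°


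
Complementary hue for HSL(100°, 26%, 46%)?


Complement = opposite side of color wheel = hue + 180°
H' = (100 + 180) mod 360 = 280°
S and L unchanged.
= HSL(280°, 26%, 46%)


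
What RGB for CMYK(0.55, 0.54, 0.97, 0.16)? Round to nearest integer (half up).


R = 255 × (1-C) × (1-K) = 255 × 0.45 × 0.84 = 96.39 → 96
G = 255 × (1-M) × (1-K) = 255 × 0.46 × 0.84 = 98.532 → 99
B = 255 × (1-Y) × (1-K) = 255 × 0.03 × 0.84 = 6.426 → 6
= RGB(96, 99, 6)


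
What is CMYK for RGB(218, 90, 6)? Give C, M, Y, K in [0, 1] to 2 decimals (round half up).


R'=218/255≈0.8549, G'=90/255≈0.3529, B'=6/255≈0.0235
K = 1 - max(R',G',B') = 1 - 218/255 = 37/255 = 0.14509… → 0.15
(1-R'-K)/(1-K) simplifies to (max-R)/max with max = 218:
C = (218-218)/218 = 0/218 = 0 → 0.00
M = (218-90)/218 = 128/218 = 0.58715… → 0.59
Y = (218-6)/218 = 212/218 = 0.97247… → 0.97
= CMYK(0.00, 0.59, 0.97, 0.15)


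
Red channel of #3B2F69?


Color: #3B2F69
R = 3B = 59
G = 2F = 47
B = 69 = 105
Red = 59


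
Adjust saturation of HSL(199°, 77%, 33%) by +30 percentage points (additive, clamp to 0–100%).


Original S = 77%
Adjustment = +30 percentage points
New S = 77 + (30) = 107
Clamp to [0, 100] → 100
= HSL(199°, 100%, 33%)


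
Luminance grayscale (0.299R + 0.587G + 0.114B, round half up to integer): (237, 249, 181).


Gray = 0.299×R + 0.587×G + 0.114×B
Gray = 0.299×237 + 0.587×249 + 0.114×181
Gray = 70.863 + 146.163 + 20.634
Gray = 237.660 → round half up → 238
Gray = 238


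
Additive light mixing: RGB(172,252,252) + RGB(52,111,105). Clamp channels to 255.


Additive: each channel = min(255, C₁+C₂)
R: 172+52 = 224 → 224
G: 252+111 = 363 → 255
B: 252+105 = 357 → 255
= RGB(224, 255, 255)


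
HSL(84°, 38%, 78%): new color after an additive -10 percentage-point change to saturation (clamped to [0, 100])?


Original S = 38%
Adjustment = -10 percentage points
New S = 38 + (-10) = 28
Clamp to [0, 100] → 28
= HSL(84°, 28%, 78%)


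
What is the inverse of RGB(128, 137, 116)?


Invert: (255-R, 255-G, 255-B)
R: 255-128 = 127
G: 255-137 = 118
B: 255-116 = 139
= RGB(127, 118, 139)


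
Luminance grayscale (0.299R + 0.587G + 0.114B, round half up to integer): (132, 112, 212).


Gray = 0.299×R + 0.587×G + 0.114×B
Gray = 0.299×132 + 0.587×112 + 0.114×212
Gray = 39.468 + 65.744 + 24.168
Gray = 129.380 → round half up → 129
Gray = 129


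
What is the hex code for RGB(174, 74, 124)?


R = 174 → AE (hex)
G = 74 → 4A (hex)
B = 124 → 7C (hex)
Hex = #AE4A7C


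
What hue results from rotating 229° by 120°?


New hue = (H + rotation) mod 360
New hue = (229 + 120) mod 360
= 349 mod 360
= 349°


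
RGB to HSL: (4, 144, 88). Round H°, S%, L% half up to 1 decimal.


Normalize: R'=4/255≈0.0157, G'=144/255≈0.5647, B'=88/255≈0.3451
Max=144/255, Min=4/255, Δ=Max-Min=140/255
L = (Max+Min)/2 = (144+4)/510 = 148/510 = 0.29019… → L = 29.0%
L ≤ 0.5 → S = Δ/(Max+Min) = 140/(144+4) = 140/148 = 0.94594… → S = 94.6%
(the 1/255 factors cancel in S and H, so raw channel differences can be used)
Max is G' → H = 60 × ((B-R)/Δ + 2) = 60 × ((88-4)/140 + 2)
  84/140 + 2 = 0.6 + 2 = 2.6
  H = 60 × 2.6 = 156° → H = 156.0°
= HSL(156.0°, 94.6%, 29.0%)


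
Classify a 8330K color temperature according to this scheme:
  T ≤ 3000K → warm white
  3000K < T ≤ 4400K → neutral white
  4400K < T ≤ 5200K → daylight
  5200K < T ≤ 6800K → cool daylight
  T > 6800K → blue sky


Temperature: 8330K
8330K > 6800K → blue sky
Classification: blue sky


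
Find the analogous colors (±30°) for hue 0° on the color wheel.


Base hue: 0°
Left analog: (0 - 30) mod 360 = 330°
Right analog: (0 + 30) mod 360 = 30°
Analogous hues = 330° and 30°


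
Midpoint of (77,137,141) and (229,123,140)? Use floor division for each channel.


Midpoint: each channel = ⌊(C₁+C₂)/2⌋
R: ⌊(77+229)/2⌋ = 153
G: ⌊(137+123)/2⌋ = 130
B: ⌊(141+140)/2⌋ = 140
= RGB(153, 130, 140)


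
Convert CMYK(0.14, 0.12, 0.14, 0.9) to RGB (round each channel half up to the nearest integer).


R = 255 × (1-C) × (1-K) = 255 × 0.86 × 0.10 = 21.93 → 22
G = 255 × (1-M) × (1-K) = 255 × 0.88 × 0.10 = 22.44 → 22
B = 255 × (1-Y) × (1-K) = 255 × 0.86 × 0.10 = 21.93 → 22
= RGB(22, 22, 22)


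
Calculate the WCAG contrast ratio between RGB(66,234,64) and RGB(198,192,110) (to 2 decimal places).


Linearize each sRGB channel c=v/255: c/12.92 if c ≤ 0.04045 else ((c+0.055)/1.055)^2.4
L = 0.2126×R_lin + 0.7152×G_lin + 0.0722×B_lin
Color 1 (66,234,64):
  R=66: 66/255≈0.2588 > 0.04045 → ((0.2588+0.055)/1.055)^2.4 ≈ 0.05448
  G=234: 234/255≈0.9176 > 0.04045 → ((0.9176+0.055)/1.055)^2.4 ≈ 0.82279
  B=64: 64/255≈0.2510 > 0.04045 → ((0.2510+0.055)/1.055)^2.4 ≈ 0.05127
  L1 = 0.2126×0.05448 + 0.7152×0.82279 + 0.0722×0.05127 ≈ 0.60374
Color 2 (198,192,110):
  R=198: 198/255≈0.7765 > 0.04045 → ((0.7765+0.055)/1.055)^2.4 ≈ 0.56471
  G=192: 192/255≈0.7529 > 0.04045 → ((0.7529+0.055)/1.055)^2.4 ≈ 0.52712
  B=110: 110/255≈0.4314 > 0.04045 → ((0.4314+0.055)/1.055)^2.4 ≈ 0.15593
  L2 = 0.2126×0.56471 + 0.7152×0.52712 + 0.0722×0.15593 ≈ 0.50831
Lighter = 0.60374, Darker = 0.50831
Ratio = (L_lighter + 0.05) / (L_darker + 0.05)
Ratio = (0.60374 + 0.05) / (0.50831 + 0.05) = 0.65374 / 0.55831 ≈ 1.1709
Ratio ≈ 1.17:1


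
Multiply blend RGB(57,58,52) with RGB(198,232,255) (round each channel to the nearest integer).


Multiply: C = A×B/255, rounded to nearest integer
R: 57×198/255 = 11286/255 ≈ 44.259 → 44
G: 58×232/255 = 13456/255 ≈ 52.769 → 53
B: 52×255/255 = 13260/255 ≈ 52.000 → 52
= RGB(44, 53, 52)


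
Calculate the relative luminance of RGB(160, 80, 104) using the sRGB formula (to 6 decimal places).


Linearize each channel (sRGB transfer function): c = v/255; c_lin = c/12.92 if c ≤ 0.04045, else ((c+0.055)/1.055)^2.4
  R: 160/255 ≈ 0.627451 > 0.04045 → ((0.627451+0.055)/1.055)^2.4 ≈ 0.351533
  G: 80/255 ≈ 0.313725 > 0.04045 → ((0.313725+0.055)/1.055)^2.4 ≈ 0.080220
  B: 104/255 ≈ 0.407843 > 0.04045 → ((0.407843+0.055)/1.055)^2.4 ≈ 0.138432
R_lin = 0.351533, G_lin = 0.080220, B_lin = 0.138432
L = 0.2126×R + 0.7152×G + 0.0722×B
L = 0.2126×0.351533 + 0.7152×0.080220 + 0.0722×0.138432
L ≈ 0.142104


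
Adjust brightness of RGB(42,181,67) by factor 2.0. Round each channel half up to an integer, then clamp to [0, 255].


Multiply each channel by 2.0, round half up, clamp to [0, 255]
R: 42×2.0 = 84
G: 181×2.0 = 362 → clamp → 255
B: 67×2.0 = 134
= RGB(84, 255, 134)


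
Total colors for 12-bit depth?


Colors = 2^bits = 2^12
= 4,096 colors


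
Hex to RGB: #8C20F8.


8C → 140 (R)
20 → 32 (G)
F8 → 248 (B)
= RGB(140, 32, 248)


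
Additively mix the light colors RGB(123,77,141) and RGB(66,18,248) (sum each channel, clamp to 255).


Additive: each channel = min(255, C₁+C₂)
R: 123+66 = 189 → 189
G: 77+18 = 95 → 95
B: 141+248 = 389 → 255
= RGB(189, 95, 255)


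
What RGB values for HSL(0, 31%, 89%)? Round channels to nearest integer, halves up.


H=0°, S=0.31, L=0.89
C = (1-|2L-1|)×S = (1-|0.78|)×0.31 = 0.0682
H' = H/60 = 0/60 ≈ 0.0000; X = C×(1-|H' mod 2 - 1|) = 0.0
m = L - C/2 = 0.89 - 0.0341 = 0.8559
Sector ⌊H'⌋ = 0 → (R',G',B') = (0.0682, 0.0, 0.0)
RGB = ((R'+m)×255, (G'+m)×255, (B'+m)×255) = (235.6455, 218.2545, 218.2545)
Round half up → RGB(236, 218, 218)


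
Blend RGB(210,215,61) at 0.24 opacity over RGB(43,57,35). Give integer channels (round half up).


C = α×F + (1-α)×B, with 1-α = 0.76
R: 0.24×210 + 0.76×43 = 50.40 + 32.68 = 83.08 → 83
G: 0.24×215 + 0.76×57 = 51.60 + 43.32 = 94.92 → 95
B: 0.24×61 + 0.76×35 = 14.64 + 26.60 = 41.24 → 41
= RGB(83, 95, 41)


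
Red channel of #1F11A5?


Color: #1F11A5
R = 1F = 31
G = 11 = 17
B = A5 = 165
Red = 31


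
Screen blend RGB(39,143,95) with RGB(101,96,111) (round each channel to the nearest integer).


Screen: C = 255 - (255-A)×(255-B)/255, rounded to nearest integer
R: 255 - (255-39)×(255-101)/255 = 255 - 33264/255 ≈ 255 - 130.447 = 124.553 → 125
G: 255 - (255-143)×(255-96)/255 = 255 - 17808/255 ≈ 255 - 69.835 = 185.165 → 185
B: 255 - (255-95)×(255-111)/255 = 255 - 23040/255 ≈ 255 - 90.353 = 164.647 → 165
= RGB(125, 185, 165)


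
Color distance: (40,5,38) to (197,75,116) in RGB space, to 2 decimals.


d = √[(R₁-R₂)² + (G₁-G₂)² + (B₁-B₂)²]
d = √[(40-197)² + (5-75)² + (38-116)²]
d = √[24649 + 4900 + 6084]
d = √35633
d ≈ 188.77


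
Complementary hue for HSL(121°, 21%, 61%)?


Complement = opposite side of color wheel = hue + 180°
H' = (121 + 180) mod 360 = 301°
S and L unchanged.
= HSL(301°, 21%, 61%)


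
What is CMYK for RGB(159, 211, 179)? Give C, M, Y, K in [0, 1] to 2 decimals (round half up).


R'=159/255≈0.6235, G'=211/255≈0.8275, B'=179/255≈0.7020
K = 1 - max(R',G',B') = 1 - 211/255 = 44/255 = 0.17254… → 0.17
(1-R'-K)/(1-K) simplifies to (max-R)/max with max = 211:
C = (211-159)/211 = 52/211 = 0.24644… → 0.25
M = (211-211)/211 = 0/211 = 0 → 0.00
Y = (211-179)/211 = 32/211 = 0.15165… → 0.15
= CMYK(0.25, 0.00, 0.15, 0.17)


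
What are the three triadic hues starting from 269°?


Triadic: equally spaced at 120° intervals
H1 = 269°
H2 = (269 + 120) mod 360 = 29°
H3 = (269 + 240) mod 360 = 149°
Triadic = 269°, 29°, 149°


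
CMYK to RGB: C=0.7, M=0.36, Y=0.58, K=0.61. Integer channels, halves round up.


R = 255 × (1-C) × (1-K) = 255 × 0.30 × 0.39 = 29.835 → 30
G = 255 × (1-M) × (1-K) = 255 × 0.64 × 0.39 = 63.648 → 64
B = 255 × (1-Y) × (1-K) = 255 × 0.42 × 0.39 = 41.769 → 42
= RGB(30, 64, 42)


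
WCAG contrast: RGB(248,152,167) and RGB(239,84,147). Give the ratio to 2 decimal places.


Linearize each sRGB channel c=v/255: c/12.92 if c ≤ 0.04045 else ((c+0.055)/1.055)^2.4
L = 0.2126×R_lin + 0.7152×G_lin + 0.0722×B_lin
Color 1 (248,152,167):
  R=248: 248/255≈0.9725 > 0.04045 → ((0.9725+0.055)/1.055)^2.4 ≈ 0.93869
  G=152: 152/255≈0.5961 > 0.04045 → ((0.5961+0.055)/1.055)^2.4 ≈ 0.31399
  B=167: 167/255≈0.6549 > 0.04045 → ((0.6549+0.055)/1.055)^2.4 ≈ 0.38643
  L1 = 0.2126×0.93869 + 0.7152×0.31399 + 0.0722×0.38643 ≈ 0.45203
Color 2 (239,84,147):
  R=239: 239/255≈0.9373 > 0.04045 → ((0.9373+0.055)/1.055)^2.4 ≈ 0.86316
  G=84: 84/255≈0.3294 > 0.04045 → ((0.3294+0.055)/1.055)^2.4 ≈ 0.08866
  B=147: 147/255≈0.5765 > 0.04045 → ((0.5765+0.055)/1.055)^2.4 ≈ 0.29177
  L2 = 0.2126×0.86316 + 0.7152×0.08866 + 0.0722×0.29177 ≈ 0.26798
Lighter = 0.45203, Darker = 0.26798
Ratio = (L_lighter + 0.05) / (L_darker + 0.05)
Ratio = (0.45203 + 0.05) / (0.26798 + 0.05) = 0.50203 / 0.31798 ≈ 1.5788
Ratio ≈ 1.58:1


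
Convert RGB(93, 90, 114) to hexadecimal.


R = 93 → 5D (hex)
G = 90 → 5A (hex)
B = 114 → 72 (hex)
Hex = #5D5A72


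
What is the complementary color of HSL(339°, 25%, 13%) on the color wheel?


Complement = opposite side of color wheel = hue + 180°
H' = (339 + 180) mod 360 = 159°
S and L unchanged.
= HSL(159°, 25%, 13%)


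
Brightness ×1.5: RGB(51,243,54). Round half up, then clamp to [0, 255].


Multiply each channel by 1.5, round half up, clamp to [0, 255]
R: 51×1.5 = 76.5 → round → 77
G: 243×1.5 = 364.5 → round → 365 → clamp → 255
B: 54×1.5 = 81
= RGB(77, 255, 81)


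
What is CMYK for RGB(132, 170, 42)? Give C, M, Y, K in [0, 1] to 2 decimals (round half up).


R'=132/255≈0.5176, G'=170/255≈0.6667, B'=42/255≈0.1647
K = 1 - max(R',G',B') = 1 - 170/255 = 85/255 = 0.33333… → 0.33
(1-R'-K)/(1-K) simplifies to (max-R)/max with max = 170:
C = (170-132)/170 = 38/170 = 0.22352… → 0.22
M = (170-170)/170 = 0/170 = 0 → 0.00
Y = (170-42)/170 = 128/170 = 0.75294… → 0.75
= CMYK(0.22, 0.00, 0.75, 0.33)


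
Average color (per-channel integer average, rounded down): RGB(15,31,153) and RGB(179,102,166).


Midpoint: each channel = ⌊(C₁+C₂)/2⌋
R: ⌊(15+179)/2⌋ = 97
G: ⌊(31+102)/2⌋ = 66
B: ⌊(153+166)/2⌋ = 159
= RGB(97, 66, 159)


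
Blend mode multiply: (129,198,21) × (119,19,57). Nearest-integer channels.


Multiply: C = A×B/255, rounded to nearest integer
R: 129×119/255 = 15351/255 ≈ 60.200 → 60
G: 198×19/255 = 3762/255 ≈ 14.753 → 15
B: 21×57/255 = 1197/255 ≈ 4.694 → 5
= RGB(60, 15, 5)


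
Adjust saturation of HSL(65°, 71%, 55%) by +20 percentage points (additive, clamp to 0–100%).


Original S = 71%
Adjustment = +20 percentage points
New S = 71 + (20) = 91
Clamp to [0, 100] → 91
= HSL(65°, 91%, 55%)


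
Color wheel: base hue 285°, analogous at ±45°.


Base hue: 285°
Left analog: (285 - 45) mod 360 = 240°
Right analog: (285 + 45) mod 360 = 330°
Analogous hues = 240° and 330°


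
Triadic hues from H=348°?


Triadic: equally spaced at 120° intervals
H1 = 348°
H2 = (348 + 120) mod 360 = 108°
H3 = (348 + 240) mod 360 = 228°
Triadic = 348°, 108°, 228°


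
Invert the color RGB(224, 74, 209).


Invert: (255-R, 255-G, 255-B)
R: 255-224 = 31
G: 255-74 = 181
B: 255-209 = 46
= RGB(31, 181, 46)


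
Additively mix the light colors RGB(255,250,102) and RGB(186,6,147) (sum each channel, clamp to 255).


Additive: each channel = min(255, C₁+C₂)
R: 255+186 = 441 → 255
G: 250+6 = 256 → 255
B: 102+147 = 249 → 249
= RGB(255, 255, 249)


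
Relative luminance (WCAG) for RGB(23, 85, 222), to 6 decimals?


Linearize each channel (sRGB transfer function): c = v/255; c_lin = c/12.92 if c ≤ 0.04045, else ((c+0.055)/1.055)^2.4
  R: 23/255 ≈ 0.090196 > 0.04045 → ((0.090196+0.055)/1.055)^2.4 ≈ 0.008568
  G: 85/255 ≈ 0.333333 > 0.04045 → ((0.333333+0.055)/1.055)^2.4 ≈ 0.090842
  B: 222/255 ≈ 0.870588 > 0.04045 → ((0.870588+0.055)/1.055)^2.4 ≈ 0.730461
R_lin = 0.008568, G_lin = 0.090842, B_lin = 0.730461
L = 0.2126×R + 0.7152×G + 0.0722×B
L = 0.2126×0.008568 + 0.7152×0.090842 + 0.0722×0.730461
L ≈ 0.119531


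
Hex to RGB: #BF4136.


BF → 191 (R)
41 → 65 (G)
36 → 54 (B)
= RGB(191, 65, 54)


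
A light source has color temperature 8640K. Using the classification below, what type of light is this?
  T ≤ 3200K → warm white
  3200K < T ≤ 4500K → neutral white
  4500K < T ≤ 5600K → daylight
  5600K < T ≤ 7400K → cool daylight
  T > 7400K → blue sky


Temperature: 8640K
8640K > 7400K → blue sky
Classification: blue sky


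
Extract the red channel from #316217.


Color: #316217
R = 31 = 49
G = 62 = 98
B = 17 = 23
Red = 49


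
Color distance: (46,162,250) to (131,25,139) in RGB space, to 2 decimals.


d = √[(R₁-R₂)² + (G₁-G₂)² + (B₁-B₂)²]
d = √[(46-131)² + (162-25)² + (250-139)²]
d = √[7225 + 18769 + 12321]
d = √38315
d ≈ 195.74


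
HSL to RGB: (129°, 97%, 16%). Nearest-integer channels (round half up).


H=129°, S=0.97, L=0.16
C = (1-|2L-1|)×S = (1-|-0.68|)×0.97 = 0.3104
H' = H/60 = 129/60 ≈ 2.1500; X = C×(1-|H' mod 2 - 1|) = 0.04656
m = L - C/2 = 0.16 - 0.1552 = 0.0048
Sector ⌊H'⌋ = 2 → (R',G',B') = (0.0, 0.3104, 0.04656)
RGB = ((R'+m)×255, (G'+m)×255, (B'+m)×255) = (1.224, 80.376, 13.0968)
Round half up → RGB(1, 80, 13)


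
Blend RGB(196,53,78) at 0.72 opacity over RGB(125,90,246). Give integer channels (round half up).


C = α×F + (1-α)×B, with 1-α = 0.28
R: 0.72×196 + 0.28×125 = 141.12 + 35.00 = 176.12 → 176
G: 0.72×53 + 0.28×90 = 38.16 + 25.20 = 63.36 → 63
B: 0.72×78 + 0.28×246 = 56.16 + 68.88 = 125.04 → 125
= RGB(176, 63, 125)


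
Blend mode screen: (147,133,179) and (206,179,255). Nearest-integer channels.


Screen: C = 255 - (255-A)×(255-B)/255, rounded to nearest integer
R: 255 - (255-147)×(255-206)/255 = 255 - 5292/255 ≈ 255 - 20.753 = 234.247 → 234
G: 255 - (255-133)×(255-179)/255 = 255 - 9272/255 ≈ 255 - 36.361 = 218.639 → 219
B: 255 - (255-179)×(255-255)/255 = 255 - 0/255 ≈ 255 - 0.000 = 255.000 → 255
= RGB(234, 219, 255)


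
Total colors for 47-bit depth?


Colors = 2^bits = 2^47
= 140,737,488,355,328 colors


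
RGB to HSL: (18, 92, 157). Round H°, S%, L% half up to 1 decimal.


Normalize: R'=18/255≈0.0706, G'=92/255≈0.3608, B'=157/255≈0.6157
Max=157/255, Min=18/255, Δ=Max-Min=139/255
L = (Max+Min)/2 = (157+18)/510 = 175/510 = 0.34313… → L = 34.3%
L ≤ 0.5 → S = Δ/(Max+Min) = 139/(157+18) = 139/175 = 0.79428… → S = 79.4%
(the 1/255 factors cancel in S and H, so raw channel differences can be used)
Max is B' → H = 60 × ((R-G)/Δ + 4) = 60 × ((18-92)/139 + 4)
  -74/139 + 4 = -0.5323… + 4 = 3.4676…
  H = 60 × 3.4676… = 208.057…° → H = 208.1°
= HSL(208.1°, 79.4%, 34.3%)


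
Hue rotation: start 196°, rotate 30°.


New hue = (H + rotation) mod 360
New hue = (196 + 30) mod 360
= 226 mod 360
= 226°


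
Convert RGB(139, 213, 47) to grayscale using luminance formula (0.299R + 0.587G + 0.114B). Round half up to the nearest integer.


Gray = 0.299×R + 0.587×G + 0.114×B
Gray = 0.299×139 + 0.587×213 + 0.114×47
Gray = 41.561 + 125.031 + 5.358
Gray = 171.950 → round half up → 172
Gray = 172


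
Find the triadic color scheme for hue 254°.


Triadic: equally spaced at 120° intervals
H1 = 254°
H2 = (254 + 120) mod 360 = 14°
H3 = (254 + 240) mod 360 = 134°
Triadic = 254°, 14°, 134°


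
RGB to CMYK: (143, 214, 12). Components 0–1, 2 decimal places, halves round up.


R'=143/255≈0.5608, G'=214/255≈0.8392, B'=12/255≈0.0471
K = 1 - max(R',G',B') = 1 - 214/255 = 41/255 = 0.16078… → 0.16
(1-R'-K)/(1-K) simplifies to (max-R)/max with max = 214:
C = (214-143)/214 = 71/214 = 0.33177… → 0.33
M = (214-214)/214 = 0/214 = 0 → 0.00
Y = (214-12)/214 = 202/214 = 0.94392… → 0.94
= CMYK(0.33, 0.00, 0.94, 0.16)


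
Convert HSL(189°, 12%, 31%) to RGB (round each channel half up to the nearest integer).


H=189°, S=0.12, L=0.31
C = (1-|2L-1|)×S = (1-|-0.38|)×0.12 = 0.0744
H' = H/60 = 189/60 ≈ 3.1500; X = C×(1-|H' mod 2 - 1|) = 0.06324
m = L - C/2 = 0.31 - 0.0372 = 0.2728
Sector ⌊H'⌋ = 3 → (R',G',B') = (0.0, 0.06324, 0.0744)
RGB = ((R'+m)×255, (G'+m)×255, (B'+m)×255) = (69.564, 85.6902, 88.536)
Round half up → RGB(70, 86, 89)


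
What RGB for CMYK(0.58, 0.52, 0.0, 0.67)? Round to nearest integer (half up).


R = 255 × (1-C) × (1-K) = 255 × 0.42 × 0.33 = 35.343 → 35
G = 255 × (1-M) × (1-K) = 255 × 0.48 × 0.33 = 40.392 → 40
B = 255 × (1-Y) × (1-K) = 255 × 1.00 × 0.33 = 84.15 → 84
= RGB(35, 40, 84)


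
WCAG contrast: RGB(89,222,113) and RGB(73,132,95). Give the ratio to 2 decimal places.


Linearize each sRGB channel c=v/255: c/12.92 if c ≤ 0.04045 else ((c+0.055)/1.055)^2.4
L = 0.2126×R_lin + 0.7152×G_lin + 0.0722×B_lin
Color 1 (89,222,113):
  R=89: 89/255≈0.3490 > 0.04045 → ((0.3490+0.055)/1.055)^2.4 ≈ 0.09990
  G=222: 222/255≈0.8706 > 0.04045 → ((0.8706+0.055)/1.055)^2.4 ≈ 0.73046
  B=113: 113/255≈0.4431 > 0.04045 → ((0.4431+0.055)/1.055)^2.4 ≈ 0.16513
  L1 = 0.2126×0.09990 + 0.7152×0.73046 + 0.0722×0.16513 ≈ 0.55559
Color 2 (73,132,95):
  R=73: 73/255≈0.2863 > 0.04045 → ((0.2863+0.055)/1.055)^2.4 ≈ 0.06663
  G=132: 132/255≈0.5176 > 0.04045 → ((0.5176+0.055)/1.055)^2.4 ≈ 0.23074
  B=95: 95/255≈0.3725 > 0.04045 → ((0.3725+0.055)/1.055)^2.4 ≈ 0.11444
  L2 = 0.2126×0.06663 + 0.7152×0.23074 + 0.0722×0.11444 ≈ 0.18745
Lighter = 0.55559, Darker = 0.18745
Ratio = (L_lighter + 0.05) / (L_darker + 0.05)
Ratio = (0.55559 + 0.05) / (0.18745 + 0.05) = 0.60559 / 0.23745 ≈ 2.5504
Ratio ≈ 2.55:1


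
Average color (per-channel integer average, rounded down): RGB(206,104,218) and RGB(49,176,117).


Midpoint: each channel = ⌊(C₁+C₂)/2⌋
R: ⌊(206+49)/2⌋ = 127
G: ⌊(104+176)/2⌋ = 140
B: ⌊(218+117)/2⌋ = 167
= RGB(127, 140, 167)


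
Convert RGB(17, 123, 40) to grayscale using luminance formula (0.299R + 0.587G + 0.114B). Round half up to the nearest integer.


Gray = 0.299×R + 0.587×G + 0.114×B
Gray = 0.299×17 + 0.587×123 + 0.114×40
Gray = 5.083 + 72.201 + 4.560
Gray = 81.844 → round half up → 82
Gray = 82


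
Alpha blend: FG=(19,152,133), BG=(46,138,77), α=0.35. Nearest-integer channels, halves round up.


C = α×F + (1-α)×B, with 1-α = 0.65
R: 0.35×19 + 0.65×46 = 6.65 + 29.90 = 36.55 → 37
G: 0.35×152 + 0.65×138 = 53.20 + 89.70 = 142.90 → 143
B: 0.35×133 + 0.65×77 = 46.55 + 50.05 = 96.60 → 97
= RGB(37, 143, 97)


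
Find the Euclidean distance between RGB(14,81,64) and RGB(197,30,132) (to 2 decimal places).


d = √[(R₁-R₂)² + (G₁-G₂)² + (B₁-B₂)²]
d = √[(14-197)² + (81-30)² + (64-132)²]
d = √[33489 + 2601 + 4624]
d = √40714
d ≈ 201.78
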